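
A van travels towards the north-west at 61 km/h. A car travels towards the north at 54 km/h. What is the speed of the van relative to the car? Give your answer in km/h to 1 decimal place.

Taking east as x and north as y: van velocity = (-43.134, 43.134) km/h; car velocity = (0.000, 54.000) km/h.
Velocity of van relative to car = (-43.134, 43.134) − (0.000, 54.000) = (-43.134, -10.866) km/h.
Magnitude = |(-43.134, -10.866)| = 44.481 km/h.

44.5 km/h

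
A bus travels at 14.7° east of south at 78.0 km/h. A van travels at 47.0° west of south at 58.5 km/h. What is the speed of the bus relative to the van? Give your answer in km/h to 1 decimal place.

Taking east as x and north as y: bus velocity = (19.793, -75.447) km/h; van velocity = (-42.784, -39.897) km/h.
Velocity of bus relative to van = (19.793, -75.447) − (-42.784, -39.897) = (62.577, -35.550) km/h.
Magnitude = |(62.577, -35.550)| = 71.970 km/h.

72.0 km/h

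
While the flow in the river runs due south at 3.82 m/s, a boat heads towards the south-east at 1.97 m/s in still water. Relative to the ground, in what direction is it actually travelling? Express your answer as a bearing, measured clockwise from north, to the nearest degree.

165°

Taking east as x and north as y: velocity relative to the water = (1.393, -1.393) m/s; the water relative to ground = (0.000, -3.820) m/s.
Velocity relative to ground = (1.393, -1.393) + (0.000, -3.820) = (1.393, -5.213) m/s.
Bearing = atan2(1.39, -5.21) = 165.04° clockwise from north.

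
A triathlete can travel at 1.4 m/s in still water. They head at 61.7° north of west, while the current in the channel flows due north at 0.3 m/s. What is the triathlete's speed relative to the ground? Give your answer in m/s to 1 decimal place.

1.7 m/s

Taking east as x and north as y: velocity relative to the water = (-0.664, 1.233) m/s; the water relative to ground = (0.000, 0.300) m/s.
Velocity relative to ground = (-0.664, 1.233) + (0.000, 0.300) = (-0.664, 1.533) m/s.
Speed = |(-0.664, 1.533)| = 1.670 m/s.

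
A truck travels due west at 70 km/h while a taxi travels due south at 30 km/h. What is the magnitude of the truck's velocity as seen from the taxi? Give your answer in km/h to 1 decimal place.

Taking east as x and north as y: truck velocity = (-70.000, 0.000) km/h; taxi velocity = (0.000, -30.000) km/h.
Velocity of truck relative to taxi = (-70.000, 0.000) − (0.000, -30.000) = (-70.000, 30.000) km/h.
Magnitude = |(-70.000, 30.000)| = 76.158 km/h.

76.2 km/h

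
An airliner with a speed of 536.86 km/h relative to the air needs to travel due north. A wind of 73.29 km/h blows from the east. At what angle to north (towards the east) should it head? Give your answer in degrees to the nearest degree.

8°

The wind pushes perpendicular to the desired track; the heading must have a component into the wind equal to 73.29 km/h: 536.86 sin θ = 73.29.
sin θ = 0.1365, so θ = 7.846°.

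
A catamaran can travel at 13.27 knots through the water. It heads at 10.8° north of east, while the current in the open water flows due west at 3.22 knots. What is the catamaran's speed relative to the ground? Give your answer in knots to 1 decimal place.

Taking east as x and north as y: velocity relative to the water = (13.035, 2.487) knots; the water relative to ground = (-3.220, 0.000) knots.
Velocity relative to ground = (13.035, 2.487) + (-3.220, 0.000) = (9.815, 2.487) knots.
Speed = |(9.815, 2.487)| = 10.125 knots.

10.1 knots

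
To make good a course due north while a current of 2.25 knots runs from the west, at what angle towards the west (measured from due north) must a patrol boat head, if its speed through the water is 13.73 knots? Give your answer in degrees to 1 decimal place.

The current pushes perpendicular to the desired track; the heading must have a component into the current equal to 2.25 knots: 13.73 sin θ = 2.25.
sin θ = 0.1639, so θ = 9.432°.

9.4°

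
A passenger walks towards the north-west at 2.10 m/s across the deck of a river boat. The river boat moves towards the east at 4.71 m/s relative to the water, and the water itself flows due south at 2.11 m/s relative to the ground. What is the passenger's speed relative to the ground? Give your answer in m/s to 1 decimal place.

3.3 m/s

In east/north components (m/s): passenger relative to river boat = (-1.485, 1.485); river boat relative to water = (4.710, 0.000); water relative to ground = (0.000, -2.110).
Sum = (3.225, -0.625) m/s.
Speed = |(3.225, -0.625)| = 3.285 m/s.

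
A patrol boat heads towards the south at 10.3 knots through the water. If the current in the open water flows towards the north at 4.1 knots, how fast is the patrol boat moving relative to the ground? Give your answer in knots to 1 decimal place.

Taking east as x and north as y: velocity relative to the water = (0.000, -10.300) knots; the water relative to ground = (0.000, 4.100) knots.
Velocity relative to ground = (0.000, -10.300) + (0.000, 4.100) = (0.000, -6.200) knots.
Speed = |(0.000, -6.200)| = 6.200 knots.

6.2 knots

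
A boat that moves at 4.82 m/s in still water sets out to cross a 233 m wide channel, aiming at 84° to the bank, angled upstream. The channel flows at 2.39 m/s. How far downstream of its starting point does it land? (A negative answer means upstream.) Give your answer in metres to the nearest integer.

Perpendicular speed = 4.794 m/s; crossing time = 233 / 4.794 = 48.607 s.
Net downstream speed = 1.886 m/s.
Drift = 1.886 × 48.607 = 91.680 m (downstream).

92 m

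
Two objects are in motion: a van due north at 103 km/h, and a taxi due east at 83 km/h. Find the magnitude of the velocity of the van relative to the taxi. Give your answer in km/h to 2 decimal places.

Taking east as x and north as y: van velocity = (0.000, 103.000) km/h; taxi velocity = (83.000, 0.000) km/h.
Velocity of van relative to taxi = (0.000, 103.000) − (83.000, 0.000) = (-83.000, 103.000) km/h.
Magnitude = |(-83.000, 103.000)| = 132.280 km/h.

132.28 km/h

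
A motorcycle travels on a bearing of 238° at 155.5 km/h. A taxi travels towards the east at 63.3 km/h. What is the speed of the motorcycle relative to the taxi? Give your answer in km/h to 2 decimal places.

Taking east as x and north as y: motorcycle velocity = (-131.871, -82.402) km/h; taxi velocity = (63.300, 0.000) km/h.
Velocity of motorcycle relative to taxi = (-131.871, -82.402) − (63.300, 0.000) = (-195.171, -82.402) km/h.
Magnitude = |(-195.171, -82.402)| = 211.854 km/h.

211.85 km/h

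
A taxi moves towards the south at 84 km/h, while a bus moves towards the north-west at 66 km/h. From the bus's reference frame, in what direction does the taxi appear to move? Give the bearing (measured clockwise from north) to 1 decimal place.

Taking east as x and north as y: taxi velocity = (0.000, -84.000) km/h; bus velocity = (-46.669, 46.669) km/h.
Velocity of taxi relative to bus = (0.000, -84.000) − (-46.669, 46.669) = (46.669, -130.669) km/h.
Bearing = atan2(46.67, -130.67) = 160.35° clockwise from north.

160.3°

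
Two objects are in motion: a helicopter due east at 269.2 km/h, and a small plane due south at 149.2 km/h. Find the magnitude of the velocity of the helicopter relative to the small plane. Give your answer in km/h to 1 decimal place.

307.8 km/h

Taking east as x and north as y: helicopter velocity = (269.200, 0.000) km/h; small plane velocity = (0.000, -149.200) km/h.
Velocity of helicopter relative to small plane = (269.200, 0.000) − (0.000, -149.200) = (269.200, 149.200) km/h.
Magnitude = |(269.200, 149.200)| = 307.781 km/h.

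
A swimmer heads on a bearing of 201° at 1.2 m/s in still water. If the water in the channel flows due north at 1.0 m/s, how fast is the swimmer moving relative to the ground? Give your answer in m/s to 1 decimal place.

Taking east as x and north as y: velocity relative to the water = (-0.430, -1.120) m/s; the water relative to ground = (0.000, 1.000) m/s.
Velocity relative to ground = (-0.430, -1.120) + (0.000, 1.000) = (-0.430, -0.120) m/s.
Speed = |(-0.430, -0.120)| = 0.447 m/s.

0.4 m/s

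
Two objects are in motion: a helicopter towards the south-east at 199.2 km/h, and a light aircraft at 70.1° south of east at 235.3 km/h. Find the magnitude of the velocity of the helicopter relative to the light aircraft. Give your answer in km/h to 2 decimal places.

Taking east as x and north as y: helicopter velocity = (140.856, -140.856) km/h; light aircraft velocity = (80.091, -221.250) km/h.
Velocity of helicopter relative to light aircraft = (140.856, -140.856) − (80.091, -221.250) = (60.764, 80.394) km/h.
Magnitude = |(60.764, 80.394)| = 100.775 km/h.

100.77 km/h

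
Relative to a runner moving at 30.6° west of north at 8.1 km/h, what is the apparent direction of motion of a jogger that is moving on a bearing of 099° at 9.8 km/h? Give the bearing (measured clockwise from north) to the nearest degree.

122°

Taking east as x and north as y: jogger velocity = (9.679, -1.533) km/h; runner velocity = (-4.123, 6.972) km/h.
Velocity of jogger relative to runner = (9.679, -1.533) − (-4.123, 6.972) = (13.803, -8.505) km/h.
Bearing = atan2(13.80, -8.51) = 121.64° clockwise from north.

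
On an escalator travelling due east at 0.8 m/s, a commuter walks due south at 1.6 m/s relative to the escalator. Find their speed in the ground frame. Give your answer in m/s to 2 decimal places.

Taking east as x and north as y: escalator velocity = (0.800, 0.000) m/s; commuter velocity relative to escalator = (0.000, -1.600) m/s.
Velocity relative to ground = (0.800, 0.000) + (0.000, -1.600) = (0.800, -1.600) m/s.
Speed = |(0.800, -1.600)| = 1.789 m/s.

1.79 m/s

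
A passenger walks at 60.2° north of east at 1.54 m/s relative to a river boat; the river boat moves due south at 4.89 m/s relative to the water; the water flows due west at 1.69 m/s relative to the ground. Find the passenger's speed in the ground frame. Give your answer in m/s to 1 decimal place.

In east/north components (m/s): passenger relative to river boat = (0.765, 1.336); river boat relative to water = (0.000, -4.890); water relative to ground = (-1.690, 0.000).
Sum = (-0.925, -3.554) m/s.
Speed = |(-0.925, -3.554)| = 3.672 m/s.

3.7 m/s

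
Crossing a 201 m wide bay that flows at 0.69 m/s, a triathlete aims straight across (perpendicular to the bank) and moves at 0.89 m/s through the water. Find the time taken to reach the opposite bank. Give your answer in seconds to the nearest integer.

226 s

The component of the triathlete's velocity perpendicular to the bank is 0.89 m/s.
The current is parallel to the bank, so it does not affect the crossing time.
Time = 201 / 0.890 = 225.843 s.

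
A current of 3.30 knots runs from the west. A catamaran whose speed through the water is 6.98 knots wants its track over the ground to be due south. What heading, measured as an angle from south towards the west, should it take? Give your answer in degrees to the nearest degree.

The current pushes perpendicular to the desired track; the heading must have a component into the current equal to 3.30 knots: 6.98 sin θ = 3.30.
sin θ = 0.4728, so θ = 28.215°.

28°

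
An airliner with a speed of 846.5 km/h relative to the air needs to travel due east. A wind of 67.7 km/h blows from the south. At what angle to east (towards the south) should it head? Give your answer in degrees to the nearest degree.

The wind pushes perpendicular to the desired track; the heading must have a component into the wind equal to 67.7 km/h: 846.5 sin θ = 67.7.
sin θ = 0.0800, so θ = 4.587°.

5°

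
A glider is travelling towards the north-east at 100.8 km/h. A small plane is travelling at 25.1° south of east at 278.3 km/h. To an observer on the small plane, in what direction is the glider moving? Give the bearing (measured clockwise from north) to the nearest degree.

Taking east as x and north as y: glider velocity = (71.276, 71.276) km/h; small plane velocity = (252.020, -118.055) km/h.
Velocity of glider relative to small plane = (71.276, 71.276) − (252.020, -118.055) = (-180.743, 189.331) km/h.
Bearing = atan2(-180.74, 189.33) = 316.33° clockwise from north.

316°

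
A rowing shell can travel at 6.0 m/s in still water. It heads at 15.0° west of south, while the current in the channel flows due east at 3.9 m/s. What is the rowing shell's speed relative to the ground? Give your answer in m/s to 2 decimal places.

Taking east as x and north as y: velocity relative to the water = (-1.553, -5.796) m/s; the water relative to ground = (3.900, 0.000) m/s.
Velocity relative to ground = (-1.553, -5.796) + (3.900, 0.000) = (2.347, -5.796) m/s.
Speed = |(2.347, -5.796)| = 6.253 m/s.

6.25 m/s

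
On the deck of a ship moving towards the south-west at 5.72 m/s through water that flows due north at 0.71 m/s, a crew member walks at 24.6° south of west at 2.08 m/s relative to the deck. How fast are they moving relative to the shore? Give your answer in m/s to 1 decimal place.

7.3 m/s

In east/north components (m/s): crew member relative to ship = (-1.891, -0.866); ship relative to water = (-4.045, -4.045); water relative to ground = (0.000, 0.710).
Sum = (-5.936, -4.201) m/s.
Speed = |(-5.936, -4.201)| = 7.272 m/s.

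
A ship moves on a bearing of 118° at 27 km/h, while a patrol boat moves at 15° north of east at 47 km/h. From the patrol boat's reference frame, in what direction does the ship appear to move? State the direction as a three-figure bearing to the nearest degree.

221°

Taking east as x and north as y: ship velocity = (23.840, -12.676) km/h; patrol boat velocity = (45.399, 12.164) km/h.
Velocity of ship relative to patrol boat = (23.840, -12.676) − (45.399, 12.164) = (-21.559, -24.840) km/h.
Bearing = atan2(-21.56, -24.84) = 220.95° clockwise from north.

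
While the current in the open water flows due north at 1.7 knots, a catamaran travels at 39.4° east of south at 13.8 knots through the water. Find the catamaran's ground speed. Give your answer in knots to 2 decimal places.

Taking east as x and north as y: velocity relative to the water = (8.759, -10.664) knots; the water relative to ground = (0.000, 1.700) knots.
Velocity relative to ground = (8.759, -10.664) + (0.000, 1.700) = (8.759, -8.964) knots.
Speed = |(8.759, -8.964)| = 12.533 knots.

12.53 knots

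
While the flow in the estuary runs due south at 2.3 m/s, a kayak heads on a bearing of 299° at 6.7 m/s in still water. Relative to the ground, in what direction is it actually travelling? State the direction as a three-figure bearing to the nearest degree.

279°

Taking east as x and north as y: velocity relative to the water = (-5.860, 3.248) m/s; the water relative to ground = (0.000, -2.300) m/s.
Velocity relative to ground = (-5.860, 3.248) + (0.000, -2.300) = (-5.860, 0.948) m/s.
Bearing = atan2(-5.86, 0.95) = 279.19° clockwise from north.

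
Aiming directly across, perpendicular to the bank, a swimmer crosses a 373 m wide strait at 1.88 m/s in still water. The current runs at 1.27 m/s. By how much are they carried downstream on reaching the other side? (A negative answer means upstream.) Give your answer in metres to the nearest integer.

252 m

Perpendicular speed = 1.880 m/s; crossing time = 373 / 1.880 = 198.404 s.
Net downstream speed = 1.270 m/s.
Drift = 1.270 × 198.404 = 251.973 m (downstream).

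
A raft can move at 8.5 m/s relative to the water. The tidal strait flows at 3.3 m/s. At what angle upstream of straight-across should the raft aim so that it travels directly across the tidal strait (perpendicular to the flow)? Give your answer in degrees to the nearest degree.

23°

To cancel the current, the upstream component of the raft's velocity must equal the flow: 8.5 sin θ = 3.3.
sin θ = 3.3 / 8.5 = 0.3882.
θ = arcsin(0.3882) = 22.845°.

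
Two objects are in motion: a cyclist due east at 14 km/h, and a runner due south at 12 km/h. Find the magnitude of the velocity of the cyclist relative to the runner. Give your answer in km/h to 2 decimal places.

18.44 km/h

Taking east as x and north as y: cyclist velocity = (14.000, 0.000) km/h; runner velocity = (0.000, -12.000) km/h.
Velocity of cyclist relative to runner = (14.000, 0.000) − (0.000, -12.000) = (14.000, 12.000) km/h.
Magnitude = |(14.000, 12.000)| = 18.439 km/h.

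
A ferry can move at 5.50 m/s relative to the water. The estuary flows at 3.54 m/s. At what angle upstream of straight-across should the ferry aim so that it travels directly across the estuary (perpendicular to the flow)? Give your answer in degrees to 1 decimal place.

40.1°

To cancel the current, the upstream component of the ferry's velocity must equal the flow: 5.50 sin θ = 3.54.
sin θ = 3.54 / 5.50 = 0.6436.
θ = arcsin(0.6436) = 40.064°.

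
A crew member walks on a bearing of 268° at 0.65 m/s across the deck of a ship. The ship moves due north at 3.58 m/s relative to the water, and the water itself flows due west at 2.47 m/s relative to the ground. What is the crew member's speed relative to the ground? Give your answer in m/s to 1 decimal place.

4.7 m/s

In east/north components (m/s): crew member relative to ship = (-0.650, -0.023); ship relative to water = (0.000, 3.580); water relative to ground = (-2.470, 0.000).
Sum = (-3.120, 3.557) m/s.
Speed = |(-3.120, 3.557)| = 4.731 m/s.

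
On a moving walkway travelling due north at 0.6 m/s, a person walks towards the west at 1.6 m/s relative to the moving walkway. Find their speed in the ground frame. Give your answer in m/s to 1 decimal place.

1.7 m/s

Taking east as x and north as y: moving walkway velocity = (0.000, 0.600) m/s; person velocity relative to moving walkway = (-1.600, 0.000) m/s.
Velocity relative to ground = (0.000, 0.600) + (-1.600, 0.000) = (-1.600, 0.600) m/s.
Speed = |(-1.600, 0.600)| = 1.709 m/s.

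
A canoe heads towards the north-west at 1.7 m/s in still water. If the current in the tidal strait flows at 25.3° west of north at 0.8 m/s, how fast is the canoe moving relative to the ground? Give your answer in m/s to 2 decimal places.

2.47 m/s

Taking east as x and north as y: velocity relative to the water = (-1.202, 1.202) m/s; the water relative to ground = (-0.342, 0.723) m/s.
Velocity relative to ground = (-1.202, 1.202) + (-0.342, 0.723) = (-1.544, 1.925) m/s.
Speed = |(-1.544, 1.925)| = 2.468 m/s.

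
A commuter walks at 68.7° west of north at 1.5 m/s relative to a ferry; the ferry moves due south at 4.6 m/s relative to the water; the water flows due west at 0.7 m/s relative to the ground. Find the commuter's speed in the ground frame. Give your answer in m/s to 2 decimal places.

In east/north components (m/s): commuter relative to ferry = (-1.398, 0.545); ferry relative to water = (0.000, -4.600); water relative to ground = (-0.700, 0.000).
Sum = (-2.098, -4.055) m/s.
Speed = |(-2.098, -4.055)| = 4.565 m/s.

4.57 m/s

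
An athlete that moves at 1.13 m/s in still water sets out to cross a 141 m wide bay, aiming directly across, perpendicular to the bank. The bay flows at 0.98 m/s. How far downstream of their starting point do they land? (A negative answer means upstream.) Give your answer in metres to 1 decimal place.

Perpendicular speed = 1.130 m/s; crossing time = 141 / 1.130 = 124.779 s.
Net downstream speed = 0.980 m/s.
Drift = 0.980 × 124.779 = 122.283 m (downstream).

122.3 m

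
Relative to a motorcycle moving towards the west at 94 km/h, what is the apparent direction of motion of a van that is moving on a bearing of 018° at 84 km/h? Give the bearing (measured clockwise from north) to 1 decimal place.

056.3°

Taking east as x and north as y: van velocity = (25.957, 79.889) km/h; motorcycle velocity = (-94.000, 0.000) km/h.
Velocity of van relative to motorcycle = (25.957, 79.889) − (-94.000, 0.000) = (119.957, 79.889) km/h.
Bearing = atan2(119.96, 79.89) = 56.34° clockwise from north.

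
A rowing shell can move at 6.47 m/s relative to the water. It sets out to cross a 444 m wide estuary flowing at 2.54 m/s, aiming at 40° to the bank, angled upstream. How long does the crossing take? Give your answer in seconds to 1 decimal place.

106.8 s

The component of the rowing shell's velocity perpendicular to the bank is 6.47 × sin 40° = 4.159 m/s.
The current is parallel to the bank, so it does not affect the crossing time.
Time = 444 / 4.159 = 106.761 s.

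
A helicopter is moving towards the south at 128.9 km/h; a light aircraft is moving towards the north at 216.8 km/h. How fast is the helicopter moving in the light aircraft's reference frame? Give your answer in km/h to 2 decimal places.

Taking east as x and north as y: helicopter velocity = (0.000, -128.900) km/h; light aircraft velocity = (0.000, 216.800) km/h.
Velocity of helicopter relative to light aircraft = (0.000, -128.900) − (0.000, 216.800) = (0.000, -345.700) km/h.
Magnitude = |(0.000, -345.700)| = 345.700 km/h.

345.70 km/h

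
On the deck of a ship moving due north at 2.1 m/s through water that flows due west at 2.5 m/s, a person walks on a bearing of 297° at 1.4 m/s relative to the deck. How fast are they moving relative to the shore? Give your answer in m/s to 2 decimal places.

4.64 m/s

In east/north components (m/s): person relative to ship = (-1.247, 0.636); ship relative to water = (0.000, 2.100); water relative to ground = (-2.500, 0.000).
Sum = (-3.747, 2.736) m/s.
Speed = |(-3.747, 2.736)| = 4.640 m/s.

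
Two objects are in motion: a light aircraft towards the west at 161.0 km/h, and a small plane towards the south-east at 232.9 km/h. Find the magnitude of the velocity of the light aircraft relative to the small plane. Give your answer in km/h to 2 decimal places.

Taking east as x and north as y: light aircraft velocity = (-161.000, 0.000) km/h; small plane velocity = (164.685, -164.685) km/h.
Velocity of light aircraft relative to small plane = (-161.000, 0.000) − (164.685, -164.685) = (-325.685, 164.685) km/h.
Magnitude = |(-325.685, 164.685)| = 364.955 km/h.

364.95 km/h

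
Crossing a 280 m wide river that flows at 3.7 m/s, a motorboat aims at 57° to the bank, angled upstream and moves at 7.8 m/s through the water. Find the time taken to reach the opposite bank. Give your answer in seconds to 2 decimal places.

42.80 s

The component of the motorboat's velocity perpendicular to the bank is 7.8 × sin 57° = 6.542 m/s.
The flow acts along the bank and has no component across it.
Time = 280 / 6.542 = 42.803 s.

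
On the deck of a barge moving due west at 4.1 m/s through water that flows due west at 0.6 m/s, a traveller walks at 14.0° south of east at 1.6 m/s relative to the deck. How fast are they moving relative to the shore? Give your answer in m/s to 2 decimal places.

In east/north components (m/s): traveller relative to barge = (1.552, -0.387); barge relative to water = (-4.100, 0.000); water relative to ground = (-0.600, 0.000).
Sum = (-3.148, -0.387) m/s.
Speed = |(-3.148, -0.387)| = 3.171 m/s.

3.17 m/s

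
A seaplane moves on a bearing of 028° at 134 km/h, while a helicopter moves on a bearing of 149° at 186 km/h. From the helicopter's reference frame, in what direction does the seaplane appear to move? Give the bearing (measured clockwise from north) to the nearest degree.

353°

Taking east as x and north as y: seaplane velocity = (62.909, 118.315) km/h; helicopter velocity = (95.797, -159.433) km/h.
Velocity of seaplane relative to helicopter = (62.909, 118.315) − (95.797, -159.433) = (-32.888, 277.748) km/h.
Bearing = atan2(-32.89, 277.75) = 353.25° clockwise from north.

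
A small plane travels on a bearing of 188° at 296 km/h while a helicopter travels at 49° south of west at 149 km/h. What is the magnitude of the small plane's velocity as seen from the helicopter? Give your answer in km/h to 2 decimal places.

Taking east as x and north as y: small plane velocity = (-41.195, -293.119) km/h; helicopter velocity = (-97.753, -112.452) km/h.
Velocity of small plane relative to helicopter = (-41.195, -293.119) − (-97.753, -112.452) = (56.558, -180.668) km/h.
Magnitude = |(56.558, -180.668)| = 189.313 km/h.

189.31 km/h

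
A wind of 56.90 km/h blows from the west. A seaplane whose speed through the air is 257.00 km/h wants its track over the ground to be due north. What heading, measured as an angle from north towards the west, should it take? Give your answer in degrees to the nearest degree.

The wind pushes perpendicular to the desired track; the heading must have a component into the wind equal to 56.90 km/h: 257.00 sin θ = 56.90.
sin θ = 0.2214, so θ = 12.791°.

13°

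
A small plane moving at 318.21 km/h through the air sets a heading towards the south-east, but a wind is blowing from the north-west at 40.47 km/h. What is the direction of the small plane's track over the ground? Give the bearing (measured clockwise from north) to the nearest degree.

Taking east as x and north as y: velocity relative to the air = (225.008, -225.008) km/h; the air relative to ground = (28.617, -28.617) km/h.
Velocity relative to ground = (225.008, -225.008) + (28.617, -28.617) = (253.625, -253.625) km/h.
Bearing = atan2(253.63, -253.63) = 135.00° clockwise from north.

135°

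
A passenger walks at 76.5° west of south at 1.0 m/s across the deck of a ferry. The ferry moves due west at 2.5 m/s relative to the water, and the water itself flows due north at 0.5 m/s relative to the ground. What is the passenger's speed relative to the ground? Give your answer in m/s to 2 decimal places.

3.48 m/s

In east/north components (m/s): passenger relative to ferry = (-0.972, -0.233); ferry relative to water = (-2.500, 0.000); water relative to ground = (0.000, 0.500).
Sum = (-3.472, 0.267) m/s.
Speed = |(-3.472, 0.267)| = 3.483 m/s.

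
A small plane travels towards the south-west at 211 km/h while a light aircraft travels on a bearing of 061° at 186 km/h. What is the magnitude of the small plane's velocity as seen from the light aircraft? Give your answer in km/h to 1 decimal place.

Taking east as x and north as y: small plane velocity = (-149.200, -149.200) km/h; light aircraft velocity = (162.679, 90.175) km/h.
Velocity of small plane relative to light aircraft = (-149.200, -149.200) − (162.679, 90.175) = (-311.879, -239.374) km/h.
Magnitude = |(-311.879, -239.374)| = 393.152 km/h.

393.2 km/h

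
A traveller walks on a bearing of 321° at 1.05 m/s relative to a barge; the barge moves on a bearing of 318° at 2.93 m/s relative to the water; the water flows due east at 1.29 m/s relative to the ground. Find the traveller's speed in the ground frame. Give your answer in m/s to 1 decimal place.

3.3 m/s

In east/north components (m/s): traveller relative to barge = (-0.661, 0.816); barge relative to water = (-1.961, 2.177); water relative to ground = (1.290, 0.000).
Sum = (-1.331, 2.993) m/s.
Speed = |(-1.331, 2.993)| = 3.276 m/s.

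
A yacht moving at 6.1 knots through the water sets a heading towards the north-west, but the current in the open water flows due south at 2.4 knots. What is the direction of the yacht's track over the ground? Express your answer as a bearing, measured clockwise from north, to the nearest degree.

294°

Taking east as x and north as y: velocity relative to the water = (-4.313, 4.313) knots; the water relative to ground = (0.000, -2.400) knots.
Velocity relative to ground = (-4.313, 4.313) + (0.000, -2.400) = (-4.313, 1.913) knots.
Bearing = atan2(-4.31, 1.91) = 293.92° clockwise from north.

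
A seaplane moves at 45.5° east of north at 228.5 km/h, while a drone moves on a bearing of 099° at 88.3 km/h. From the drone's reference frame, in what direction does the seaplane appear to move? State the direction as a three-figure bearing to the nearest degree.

024°

Taking east as x and north as y: seaplane velocity = (162.978, 160.158) km/h; drone velocity = (87.213, -13.813) km/h.
Velocity of seaplane relative to drone = (162.978, 160.158) − (87.213, -13.813) = (75.765, 173.971) km/h.
Bearing = atan2(75.76, 173.97) = 23.53° clockwise from north.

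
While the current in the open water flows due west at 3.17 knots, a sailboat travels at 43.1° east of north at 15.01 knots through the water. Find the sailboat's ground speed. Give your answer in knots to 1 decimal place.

Taking east as x and north as y: velocity relative to the water = (10.256, 10.960) knots; the water relative to ground = (-3.170, 0.000) knots.
Velocity relative to ground = (10.256, 10.960) + (-3.170, 0.000) = (7.086, 10.960) knots.
Speed = |(7.086, 10.960)| = 13.051 knots.

13.1 knots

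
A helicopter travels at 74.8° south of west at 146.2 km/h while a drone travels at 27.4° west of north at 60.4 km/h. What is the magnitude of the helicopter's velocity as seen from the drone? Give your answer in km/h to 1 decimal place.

195.0 km/h

Taking east as x and north as y: helicopter velocity = (-38.332, -141.085) km/h; drone velocity = (-27.796, 53.624) km/h.
Velocity of helicopter relative to drone = (-38.332, -141.085) − (-27.796, 53.624) = (-10.536, -194.709) km/h.
Magnitude = |(-10.536, -194.709)| = 194.994 km/h.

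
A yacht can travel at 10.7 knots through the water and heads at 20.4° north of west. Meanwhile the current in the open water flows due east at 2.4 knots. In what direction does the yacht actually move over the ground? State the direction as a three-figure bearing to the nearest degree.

296°

Taking east as x and north as y: velocity relative to the water = (-10.029, 3.730) knots; the water relative to ground = (2.400, 0.000) knots.
Velocity relative to ground = (-10.029, 3.730) + (2.400, 0.000) = (-7.629, 3.730) knots.
Bearing = atan2(-7.63, 3.73) = 296.05° clockwise from north.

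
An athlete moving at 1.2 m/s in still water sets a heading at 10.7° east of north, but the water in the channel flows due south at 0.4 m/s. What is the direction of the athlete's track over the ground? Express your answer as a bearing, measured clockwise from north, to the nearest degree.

Taking east as x and north as y: velocity relative to the water = (0.223, 1.179) m/s; the water relative to ground = (0.000, -0.400) m/s.
Velocity relative to ground = (0.223, 1.179) + (0.000, -0.400) = (0.223, 0.779) m/s.
Bearing = atan2(0.22, 0.78) = 15.96° clockwise from north.

016°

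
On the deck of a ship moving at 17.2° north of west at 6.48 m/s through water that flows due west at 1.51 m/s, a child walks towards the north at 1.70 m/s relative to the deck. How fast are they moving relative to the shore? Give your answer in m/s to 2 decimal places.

8.51 m/s

In east/north components (m/s): child relative to ship = (0.000, 1.700); ship relative to water = (-6.190, 1.916); water relative to ground = (-1.510, 0.000).
Sum = (-7.700, 3.616) m/s.
Speed = |(-7.700, 3.616)| = 8.507 m/s.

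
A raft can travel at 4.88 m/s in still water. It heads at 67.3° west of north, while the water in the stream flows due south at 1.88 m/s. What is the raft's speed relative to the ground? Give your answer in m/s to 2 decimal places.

4.50 m/s

Taking east as x and north as y: velocity relative to the water = (-4.502, 1.883) m/s; the water relative to ground = (0.000, -1.880) m/s.
Velocity relative to ground = (-4.502, 1.883) + (0.000, -1.880) = (-4.502, 0.003) m/s.
Speed = |(-4.502, 0.003)| = 4.502 m/s.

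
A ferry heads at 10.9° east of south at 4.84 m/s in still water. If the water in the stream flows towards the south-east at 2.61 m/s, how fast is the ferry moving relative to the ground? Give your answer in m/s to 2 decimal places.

7.15 m/s

Taking east as x and north as y: velocity relative to the water = (0.915, -4.753) m/s; the water relative to ground = (1.846, -1.846) m/s.
Velocity relative to ground = (0.915, -4.753) + (1.846, -1.846) = (2.761, -6.598) m/s.
Speed = |(2.761, -6.598)| = 7.153 m/s.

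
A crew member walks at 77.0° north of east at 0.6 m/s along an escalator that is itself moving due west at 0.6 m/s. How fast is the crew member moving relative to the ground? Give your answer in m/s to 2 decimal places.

Taking east as x and north as y: escalator velocity = (-0.600, 0.000) m/s; crew member velocity relative to escalator = (0.135, 0.585) m/s.
Velocity relative to ground = (-0.600, 0.000) + (0.135, 0.585) = (-0.465, 0.585) m/s.
Speed = |(-0.465, 0.585)| = 0.747 m/s.

0.75 m/s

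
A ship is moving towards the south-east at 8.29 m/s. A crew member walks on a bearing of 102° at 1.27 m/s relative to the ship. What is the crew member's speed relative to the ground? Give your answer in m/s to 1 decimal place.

9.4 m/s

Taking east as x and north as y: ship velocity = (5.862, -5.862) m/s; crew member velocity relative to ship = (1.242, -0.264) m/s.
Velocity relative to ground = (5.862, -5.862) + (1.242, -0.264) = (7.104, -6.126) m/s.
Speed = |(7.104, -6.126)| = 9.381 m/s.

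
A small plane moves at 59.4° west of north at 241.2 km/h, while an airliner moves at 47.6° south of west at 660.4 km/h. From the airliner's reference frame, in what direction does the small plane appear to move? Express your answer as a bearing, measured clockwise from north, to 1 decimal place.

021.3°

Taking east as x and north as y: small plane velocity = (-207.611, 122.781) km/h; airliner velocity = (-445.309, -487.676) km/h.
Velocity of small plane relative to airliner = (-207.611, 122.781) − (-445.309, -487.676) = (237.698, 610.457) km/h.
Bearing = atan2(237.70, 610.46) = 21.27° clockwise from north.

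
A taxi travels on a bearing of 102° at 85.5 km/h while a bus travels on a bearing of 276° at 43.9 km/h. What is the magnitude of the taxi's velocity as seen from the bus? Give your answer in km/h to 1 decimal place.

Taking east as x and north as y: taxi velocity = (83.632, -17.776) km/h; bus velocity = (-43.660, 4.589) km/h.
Velocity of taxi relative to bus = (83.632, -17.776) − (-43.660, 4.589) = (127.291, -22.365) km/h.
Magnitude = |(127.291, -22.365)| = 129.241 km/h.

129.2 km/h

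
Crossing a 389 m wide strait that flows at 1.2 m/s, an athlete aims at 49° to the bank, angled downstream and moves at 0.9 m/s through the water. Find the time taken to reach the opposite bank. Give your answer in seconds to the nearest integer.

The component of the athlete's velocity perpendicular to the bank is 0.9 × sin 49° = 0.679 m/s.
The flow acts along the bank and has no component across it.
Time = 389 / 0.679 = 572.700 s.

573 s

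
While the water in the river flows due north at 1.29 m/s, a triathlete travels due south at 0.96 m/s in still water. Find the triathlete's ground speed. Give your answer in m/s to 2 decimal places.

0.33 m/s

Taking east as x and north as y: velocity relative to the water = (0.000, -0.960) m/s; the water relative to ground = (0.000, 1.290) m/s.
Velocity relative to ground = (0.000, -0.960) + (0.000, 1.290) = (0.000, 0.330) m/s.
Speed = |(0.000, 0.330)| = 0.330 m/s.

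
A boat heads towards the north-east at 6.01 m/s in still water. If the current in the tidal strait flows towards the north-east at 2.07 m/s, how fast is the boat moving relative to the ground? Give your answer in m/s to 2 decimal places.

8.08 m/s

Taking east as x and north as y: velocity relative to the water = (4.250, 4.250) m/s; the water relative to ground = (1.464, 1.464) m/s.
Velocity relative to ground = (4.250, 4.250) + (1.464, 1.464) = (5.713, 5.713) m/s.
Speed = |(5.713, 5.713)| = 8.080 m/s.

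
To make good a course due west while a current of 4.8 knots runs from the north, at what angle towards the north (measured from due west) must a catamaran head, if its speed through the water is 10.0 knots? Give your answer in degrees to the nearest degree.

The current pushes perpendicular to the desired track; the heading must have a component into the current equal to 4.8 knots: 10.0 sin θ = 4.8.
sin θ = 0.4800, so θ = 28.685°.

29°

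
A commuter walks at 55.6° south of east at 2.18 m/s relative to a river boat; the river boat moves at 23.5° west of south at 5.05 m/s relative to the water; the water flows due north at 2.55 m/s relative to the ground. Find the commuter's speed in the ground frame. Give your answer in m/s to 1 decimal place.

In east/north components (m/s): commuter relative to river boat = (1.232, -1.799); river boat relative to water = (-2.014, -4.631); water relative to ground = (0.000, 2.550).
Sum = (-0.782, -3.880) m/s.
Speed = |(-0.782, -3.880)| = 3.958 m/s.

4.0 m/s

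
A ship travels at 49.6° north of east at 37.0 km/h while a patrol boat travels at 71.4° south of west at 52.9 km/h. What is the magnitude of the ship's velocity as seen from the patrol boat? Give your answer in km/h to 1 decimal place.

Taking east as x and north as y: ship velocity = (23.980, 28.177) km/h; patrol boat velocity = (-16.873, -50.137) km/h.
Velocity of ship relative to patrol boat = (23.980, 28.177) − (-16.873, -50.137) = (40.853, 78.314) km/h.
Magnitude = |(40.853, 78.314)| = 88.329 km/h.

88.3 km/h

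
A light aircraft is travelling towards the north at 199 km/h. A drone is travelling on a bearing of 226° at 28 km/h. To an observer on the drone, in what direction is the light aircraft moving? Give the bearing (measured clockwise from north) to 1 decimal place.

Taking east as x and north as y: light aircraft velocity = (0.000, 199.000) km/h; drone velocity = (-20.142, -19.450) km/h.
Velocity of light aircraft relative to drone = (0.000, 199.000) − (-20.142, -19.450) = (20.142, 218.450) km/h.
Bearing = atan2(20.14, 218.45) = 5.27° clockwise from north.

005.3°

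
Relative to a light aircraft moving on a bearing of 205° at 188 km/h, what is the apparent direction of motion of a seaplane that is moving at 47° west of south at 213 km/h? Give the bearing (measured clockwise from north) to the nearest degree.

Taking east as x and north as y: seaplane velocity = (-155.778, -145.266) km/h; light aircraft velocity = (-79.452, -170.386) km/h.
Velocity of seaplane relative to light aircraft = (-155.778, -145.266) − (-79.452, -170.386) = (-76.326, 25.120) km/h.
Bearing = atan2(-76.33, 25.12) = 288.22° clockwise from north.

288°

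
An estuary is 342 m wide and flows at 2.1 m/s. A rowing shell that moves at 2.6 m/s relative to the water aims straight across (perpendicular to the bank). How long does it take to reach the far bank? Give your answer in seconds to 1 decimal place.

131.5 s

The component of the rowing shell's velocity perpendicular to the bank is 2.6 m/s.
The current is parallel to the bank, so it does not affect the crossing time.
Time = 342 / 2.600 = 131.538 s.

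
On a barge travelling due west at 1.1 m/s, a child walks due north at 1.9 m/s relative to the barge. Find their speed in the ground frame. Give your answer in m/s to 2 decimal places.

Taking east as x and north as y: barge velocity = (-1.100, 0.000) m/s; child velocity relative to barge = (0.000, 1.900) m/s.
Velocity relative to ground = (-1.100, 0.000) + (0.000, 1.900) = (-1.100, 1.900) m/s.
Speed = |(-1.100, 1.900)| = 2.195 m/s.

2.20 m/s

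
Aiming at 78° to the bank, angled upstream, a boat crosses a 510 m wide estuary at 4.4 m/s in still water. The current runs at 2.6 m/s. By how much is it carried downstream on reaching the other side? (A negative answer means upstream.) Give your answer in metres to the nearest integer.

Perpendicular speed = 4.304 m/s; crossing time = 510 / 4.304 = 118.499 s.
Net downstream speed = 1.685 m/s.
Drift = 1.685 × 118.499 = 199.692 m (downstream).

200 m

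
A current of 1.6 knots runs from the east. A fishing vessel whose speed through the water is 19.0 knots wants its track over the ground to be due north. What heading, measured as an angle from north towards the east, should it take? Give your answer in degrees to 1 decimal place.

The current pushes perpendicular to the desired track; the heading must have a component into the current equal to 1.6 knots: 19.0 sin θ = 1.6.
sin θ = 0.0842, so θ = 4.831°.

4.8°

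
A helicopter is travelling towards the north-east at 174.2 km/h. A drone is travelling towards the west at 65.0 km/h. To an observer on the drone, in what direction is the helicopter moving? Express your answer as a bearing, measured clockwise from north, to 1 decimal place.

056.8°

Taking east as x and north as y: helicopter velocity = (123.178, 123.178) km/h; drone velocity = (-65.000, 0.000) km/h.
Velocity of helicopter relative to drone = (123.178, 123.178) − (-65.000, 0.000) = (188.178, 123.178) km/h.
Bearing = atan2(188.18, 123.18) = 56.79° clockwise from north.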